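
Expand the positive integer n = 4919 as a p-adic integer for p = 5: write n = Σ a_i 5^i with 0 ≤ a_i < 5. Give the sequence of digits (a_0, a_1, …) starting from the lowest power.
(a_0, a_1, …) = (4, 3, 1, 4, 2, 1)

Repeated division by 5 gives the digits low-to-high: 4919 = 4 + 3·5^1 + 1·5^2 + 4·5^3 + 2·5^4 + 1·5^5. Digit sequence: (4, 3, 1, 4, 2, 1).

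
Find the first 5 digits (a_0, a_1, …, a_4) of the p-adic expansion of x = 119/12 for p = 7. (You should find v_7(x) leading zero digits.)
(a_0, …, a_4) = (0, 2, 4, 0, 4)

v_7(119/12) = 1, so a_0 = ... = a_0 = 0. Factor out: x = 7^1 · u with u = 17/12 a unit in ℤ_7. Expand u iteratively via a_{v+i} = u_i mod 7, u_{i+1} = (u_i − a_{v+i})/7:
  u_0 = 17/12;  a_1 = 2;  u_1 = (u_0 − 2)/7 = -1/12
  u_1 = -1/12;  a_2 = 4;  u_2 = (u_1 − 4)/7 = -7/12
  u_2 = -7/12;  a_3 = 0;  u_3 = (u_2 − 0)/7 = -1/12
  u_3 = -1/12;  a_4 = 4;  u_4 = (u_3 − 4)/7 = -7/12
Digits: (0, 2, 4, 0, 4).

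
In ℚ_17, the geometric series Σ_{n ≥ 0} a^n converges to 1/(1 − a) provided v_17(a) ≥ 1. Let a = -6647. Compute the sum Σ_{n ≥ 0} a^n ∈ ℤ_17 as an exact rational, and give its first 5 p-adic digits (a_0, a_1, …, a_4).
Σ a^n = 1/(1 − a) = 1/6648;  first 5 digits = (1, 0, 11, 15, 1)

v_17(a) = 2 ≥ 1, so the series converges in ℤ_17 to 1/(1 − a) = 1/(1 − (-6647)) = 1/6648. Expand this rational in ℤ_17: compute digits iteratively via d_i = x_i mod 17, x_{i+1} = (x_i − d_i)/17. The first 5 digits are (1, 0, 11, 15, 1).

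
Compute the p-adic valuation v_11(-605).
v_11(-605) = 2

v_11(n) is the largest exponent k such that 11^k divides n. Factor out: -605 = -11^2 · 5. (Sign doesn't affect v_p.) So v_11(-605) = 2.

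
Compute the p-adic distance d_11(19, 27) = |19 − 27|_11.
d_11(19, 27) = 1

Step 1 — x − y = 19 − 27 = -8. Step 2 — v_11(-8) = 0 (factor: -8 = −(11^0 · 8); the sign does not affect v_p). Step 3 — |x − y|_11 = 11^{0} = 1.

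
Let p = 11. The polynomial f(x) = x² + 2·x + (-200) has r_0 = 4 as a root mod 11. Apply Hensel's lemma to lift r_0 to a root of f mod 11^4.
r_3 = 8903 (mod 14641)

Hensel: r_{i+1} = r_i − f(r_i)·(f′(r_i))^{-1} mod 11^{i+2}, f′(x) = 2x + 2. Iterate:
  r_0 = 4 (mod 11)
  r_1 = 70 (mod 121)
  r_2 = 917 (mod 1331)
  r_3 = 8903 (mod 14641)
Final: r = 8903 satisfies f(r) ≡ 0 mod 11^4.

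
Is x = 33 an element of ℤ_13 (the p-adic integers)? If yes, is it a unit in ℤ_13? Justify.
x ∈ ℤ_13^× (unit); v_13(x) = 0

ℤ_13 = {x ∈ ℚ_13 : v_13(x) ≥ 0} and ℤ_13^× = {x ∈ ℤ_13 : v_13(x) = 0}. Here v_13(33) = v_13(num) − v_13(den) = 0; compare against these criteria.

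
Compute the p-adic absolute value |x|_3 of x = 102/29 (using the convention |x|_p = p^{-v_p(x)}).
|102/29|_3 = 1/3

Step 1 — compute v_3(x) by factoring powers of 3 out of the numerator and denominator: v_3(102/29) = 1. Step 2 — apply |x|_p = p^{-v_p(x)} = 3^{-1} = 1/3.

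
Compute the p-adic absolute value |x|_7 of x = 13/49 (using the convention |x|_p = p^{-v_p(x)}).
|13/49|_7 = 49

Step 1 — compute v_7(x) by factoring powers of 7 out of the numerator and denominator: v_7(13/49) = -2. Step 2 — apply |x|_p = p^{-v_p(x)} = 7^{2} = 49.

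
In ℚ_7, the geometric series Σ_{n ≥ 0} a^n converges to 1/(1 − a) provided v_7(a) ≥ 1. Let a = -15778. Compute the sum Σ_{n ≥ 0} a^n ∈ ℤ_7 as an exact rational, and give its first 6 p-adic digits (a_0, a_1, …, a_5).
Σ a^n = 1/(1 − a) = 1/15779;  first 6 digits = (1, 0, 0, 3, 0, 6)

v_7(a) = 3 ≥ 1, so the series converges in ℤ_7 to 1/(1 − a) = 1/(1 − (-15778)) = 1/15779. Expand this rational in ℤ_7: compute digits iteratively via d_i = x_i mod 7, x_{i+1} = (x_i − d_i)/7. The first 6 digits are (1, 0, 0, 3, 0, 6).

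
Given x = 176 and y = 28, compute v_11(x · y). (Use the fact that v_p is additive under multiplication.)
v_11(4928) = 1

v_p(x) = 1 (factor: 176 = 11^1 · 16); v_p(y) = 0 (factor: 28 = 11^0 · 28). Additivity: v_p(xy) = v_p(x) + v_p(y) = 1 + 0 = 1. (Direct check: xy = 4928 = 11^1 · (448).)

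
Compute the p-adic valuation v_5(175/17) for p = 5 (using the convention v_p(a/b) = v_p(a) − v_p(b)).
v_5(175/17) = 2

Factor powers of 5 from the numerator and denominator of the reduced fraction: 175 = 5^2 · 7 and 17 = 5^0 · 17. Apply v_p(a/b) = v_p(a) − v_p(b): v_5(175/17) = 2 − 0 = 2.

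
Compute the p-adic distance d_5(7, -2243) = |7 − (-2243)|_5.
d_5(7, -2243) = 1/125

Step 1 — x − y = 7 − (-2243) = 2250. Step 2 — v_5(2250) = 3 (factor: 2250 = (5^3 · 18); the sign does not affect v_p). Step 3 — |x − y|_5 = 5^{-3} = 1/125.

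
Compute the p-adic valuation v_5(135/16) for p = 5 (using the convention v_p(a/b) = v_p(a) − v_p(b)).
v_5(135/16) = 1

Factor powers of 5 from the numerator and denominator of the reduced fraction: 135 = 5^1 · 27 and 16 = 5^0 · 16. Apply v_p(a/b) = v_p(a) − v_p(b): v_5(135/16) = 1 − 0 = 1.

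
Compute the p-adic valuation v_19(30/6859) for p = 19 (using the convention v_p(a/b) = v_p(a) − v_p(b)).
v_19(30/6859) = -3

Factor powers of 19 from the numerator and denominator of the reduced fraction: 30 = 19^0 · 30 and 6859 = 19^3 · 1. Apply v_p(a/b) = v_p(a) − v_p(b): v_19(30/6859) = 0 − 3 = -3.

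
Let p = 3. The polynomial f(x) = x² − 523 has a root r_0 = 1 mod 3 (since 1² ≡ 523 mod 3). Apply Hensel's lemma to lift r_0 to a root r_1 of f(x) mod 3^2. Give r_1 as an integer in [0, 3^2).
r_1 = 1 (mod 9)

Hensel's recurrence: r_{i+1} = r_i − f(r_i)·(f′(r_i))^{-1} mod 3^{i+2}, with f′(x) = 2x. Iterate:
  r_0 = 1 (mod 3)
  r_1 = 1 (mod 9)
Final: r_1 = 1, and one checks f(r_1) ≡ 0 mod 3^2.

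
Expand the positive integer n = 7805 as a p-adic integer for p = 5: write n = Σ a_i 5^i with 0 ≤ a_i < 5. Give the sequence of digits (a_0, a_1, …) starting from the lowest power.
(a_0, a_1, …) = (0, 1, 2, 2, 2, 2)

Repeated division by 5 gives the digits low-to-high: 7805 = 1·5^1 + 2·5^2 + 2·5^3 + 2·5^4 + 2·5^5. Digit sequence: (0, 1, 2, 2, 2, 2).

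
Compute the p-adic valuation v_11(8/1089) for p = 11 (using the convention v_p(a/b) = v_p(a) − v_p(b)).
v_11(8/1089) = -2

Factor powers of 11 from the numerator and denominator of the reduced fraction: 8 = 11^0 · 8 and 1089 = 11^2 · 9. Apply v_p(a/b) = v_p(a) − v_p(b): v_11(8/1089) = 0 − 2 = -2.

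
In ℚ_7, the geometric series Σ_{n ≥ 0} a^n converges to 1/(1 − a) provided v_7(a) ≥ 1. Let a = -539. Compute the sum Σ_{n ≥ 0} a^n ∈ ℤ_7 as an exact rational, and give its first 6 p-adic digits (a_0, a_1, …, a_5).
Σ a^n = 1/(1 − a) = 1/540;  first 6 digits = (1, 0, 3, 5, 1, 3)

v_7(a) = 2 ≥ 1, so the series converges in ℤ_7 to 1/(1 − a) = 1/(1 − (-539)) = 1/540. Expand this rational in ℤ_7: compute digits iteratively via d_i = x_i mod 7, x_{i+1} = (x_i − d_i)/7. The first 6 digits are (1, 0, 3, 5, 1, 3).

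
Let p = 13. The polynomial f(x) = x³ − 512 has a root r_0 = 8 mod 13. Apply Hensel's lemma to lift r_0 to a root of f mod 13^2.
r_1 = 8 (mod 169)

Hensel: r_{i+1} = r_i − f(r_i)/f′(r_i) mod 13^{i+2}, where f′(x) = 3x². Iterate:
  r_0 = 8 (mod 13)
  r_1 = 8 (mod 169)
Final: r = 8 with f(r) ≡ 0 mod 13^2.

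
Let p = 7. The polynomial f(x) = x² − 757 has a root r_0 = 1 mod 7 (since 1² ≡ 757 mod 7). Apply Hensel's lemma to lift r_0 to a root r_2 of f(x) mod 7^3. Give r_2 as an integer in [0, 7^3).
r_2 = 281 (mod 343)

Hensel's recurrence: r_{i+1} = r_i − f(r_i)·(f′(r_i))^{-1} mod 7^{i+2}, with f′(x) = 2x. Iterate:
  r_0 = 1 (mod 7)
  r_1 = 36 (mod 49)
  r_2 = 281 (mod 343)
Final: r_2 = 281, and one checks f(r_2) ≡ 0 mod 7^3.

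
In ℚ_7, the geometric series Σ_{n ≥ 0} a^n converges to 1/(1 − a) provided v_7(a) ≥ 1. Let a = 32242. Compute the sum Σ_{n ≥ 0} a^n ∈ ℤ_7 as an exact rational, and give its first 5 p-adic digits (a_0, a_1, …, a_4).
Σ a^n = 1/(1 − a) = -1/32241;  first 5 digits = (1, 0, 0, 3, 6)

v_7(a) = 3 ≥ 1, so the series converges in ℤ_7 to 1/(1 − a) = 1/(1 − 32242) = -1/32241. Expand this rational in ℤ_7: compute digits iteratively via d_i = x_i mod 7, x_{i+1} = (x_i − d_i)/7. The first 5 digits are (1, 0, 0, 3, 6).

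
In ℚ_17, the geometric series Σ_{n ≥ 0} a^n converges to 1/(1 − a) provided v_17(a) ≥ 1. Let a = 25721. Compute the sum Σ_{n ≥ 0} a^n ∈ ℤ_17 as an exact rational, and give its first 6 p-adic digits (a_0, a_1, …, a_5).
Σ a^n = 1/(1 − a) = -1/25720;  first 6 digits = (1, 0, 4, 5, 16, 6)

v_17(a) = 2 ≥ 1, so the series converges in ℤ_17 to 1/(1 − a) = 1/(1 − 25721) = -1/25720. Expand this rational in ℤ_17: compute digits iteratively via d_i = x_i mod 17, x_{i+1} = (x_i − d_i)/17. The first 6 digits are (1, 0, 4, 5, 16, 6).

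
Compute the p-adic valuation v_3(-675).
v_3(-675) = 3

v_3(n) is the largest exponent k such that 3^k divides n. Factor out: -675 = -3^3 · 25. (Sign doesn't affect v_p.) So v_3(-675) = 3.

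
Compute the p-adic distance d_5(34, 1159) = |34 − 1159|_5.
d_5(34, 1159) = 1/125

Step 1 — x − y = 34 − 1159 = -1125. Step 2 — v_5(-1125) = 3 (factor: -1125 = −(5^3 · 9); the sign does not affect v_p). Step 3 — |x − y|_5 = 5^{-3} = 1/125.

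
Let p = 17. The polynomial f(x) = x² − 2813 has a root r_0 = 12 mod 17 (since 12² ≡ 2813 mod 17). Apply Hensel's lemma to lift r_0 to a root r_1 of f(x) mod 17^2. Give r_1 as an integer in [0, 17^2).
r_1 = 63 (mod 289)

Hensel's recurrence: r_{i+1} = r_i − f(r_i)·(f′(r_i))^{-1} mod 17^{i+2}, with f′(x) = 2x. Iterate:
  r_0 = 12 (mod 17)
  r_1 = 63 (mod 289)
Final: r_1 = 63, and one checks f(r_1) ≡ 0 mod 17^2.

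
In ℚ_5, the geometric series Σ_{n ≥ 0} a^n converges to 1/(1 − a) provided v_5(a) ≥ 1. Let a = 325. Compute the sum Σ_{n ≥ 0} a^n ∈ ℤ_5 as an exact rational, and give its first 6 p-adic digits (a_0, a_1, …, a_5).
Σ a^n = 1/(1 − a) = -1/324;  first 6 digits = (1, 0, 3, 2, 4, 3)

v_5(a) = 2 ≥ 1, so the series converges in ℤ_5 to 1/(1 − a) = 1/(1 − 325) = -1/324. Expand this rational in ℤ_5: compute digits iteratively via d_i = x_i mod 5, x_{i+1} = (x_i − d_i)/5. The first 6 digits are (1, 0, 3, 2, 4, 3).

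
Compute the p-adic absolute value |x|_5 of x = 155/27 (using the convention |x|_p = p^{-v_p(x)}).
|155/27|_5 = 1/5

Step 1 — compute v_5(x) by factoring powers of 5 out of the numerator and denominator: v_5(155/27) = 1. Step 2 — apply |x|_p = p^{-v_p(x)} = 5^{-1} = 1/5.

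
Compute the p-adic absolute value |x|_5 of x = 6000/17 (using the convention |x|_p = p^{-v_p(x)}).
|6000/17|_5 = 1/125

Step 1 — compute v_5(x) by factoring powers of 5 out of the numerator and denominator: v_5(6000/17) = 3. Step 2 — apply |x|_p = p^{-v_p(x)} = 5^{-3} = 1/125.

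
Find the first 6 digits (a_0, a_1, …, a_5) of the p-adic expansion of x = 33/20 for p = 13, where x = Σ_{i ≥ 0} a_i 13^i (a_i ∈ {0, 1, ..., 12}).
(a_0, …, a_5) = (1, 2, 7, 4, 12, 1)

v_13(33/20) = 0 (numerator and denominator both coprime to 13), so x ∈ ℤ_13^×. Compute digits iteratively via a_i = x_i mod 13, x_{i+1} = (x_i − a_i)/13, with x_0 = x:
  x_0 = 33/20;  a_0 = 1;  x_1 = (x_0 − 1)/13 = 1/20
  x_1 = 1/20;  a_1 = 2;  x_2 = (x_1 − 2)/13 = -3/20
  x_2 = -3/20;  a_2 = 7;  x_3 = (x_2 − 7)/13 = -11/20
  x_3 = -11/20;  a_3 = 4;  x_4 = (x_3 − 4)/13 = -7/20
  x_4 = -7/20;  a_4 = 12;  x_5 = (x_4 − 12)/13 = -19/20
  x_5 = -19/20;  a_5 = 1;  x_6 = (x_5 − 1)/13 = -3/20
Digits: (1, 2, 7, 4, 12, 1).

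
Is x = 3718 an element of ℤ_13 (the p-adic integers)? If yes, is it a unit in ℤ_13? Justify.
x ∈ ℤ_13 but not a unit; v_13(x) = 2 > 0

ℤ_13 = {x ∈ ℚ_13 : v_13(x) ≥ 0} and ℤ_13^× = {x ∈ ℤ_13 : v_13(x) = 0}. Here v_13(3718) = v_13(num) − v_13(den) = 2; compare against these criteria.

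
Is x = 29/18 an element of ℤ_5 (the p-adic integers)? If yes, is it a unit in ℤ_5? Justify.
x ∈ ℤ_5^× (unit); v_5(x) = 0

ℤ_5 = {x ∈ ℚ_5 : v_5(x) ≥ 0} and ℤ_5^× = {x ∈ ℤ_5 : v_5(x) = 0}. Here v_5(29/18) = v_5(num) − v_5(den) = 0; compare against these criteria.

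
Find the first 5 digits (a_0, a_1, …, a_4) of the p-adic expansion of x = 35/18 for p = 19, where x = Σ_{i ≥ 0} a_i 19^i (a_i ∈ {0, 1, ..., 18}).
(a_0, …, a_4) = (3, 1, 1, 1, 1)

v_19(35/18) = 0 (numerator and denominator both coprime to 19), so x ∈ ℤ_19^×. Compute digits iteratively via a_i = x_i mod 19, x_{i+1} = (x_i − a_i)/19, with x_0 = x:
  x_0 = 35/18;  a_0 = 3;  x_1 = (x_0 − 3)/19 = -1/18
  x_1 = -1/18;  a_1 = 1;  x_2 = (x_1 − 1)/19 = -1/18
  x_2 = -1/18;  a_2 = 1;  x_3 = (x_2 − 1)/19 = -1/18
  x_3 = -1/18;  a_3 = 1;  x_4 = (x_3 − 1)/19 = -1/18
  x_4 = -1/18;  a_4 = 1;  x_5 = (x_4 − 1)/19 = -1/18
Digits: (3, 1, 1, 1, 1).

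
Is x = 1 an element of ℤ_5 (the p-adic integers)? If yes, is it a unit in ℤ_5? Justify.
x ∈ ℤ_5^× (unit); v_5(x) = 0

ℤ_5 = {x ∈ ℚ_5 : v_5(x) ≥ 0} and ℤ_5^× = {x ∈ ℤ_5 : v_5(x) = 0}. Here v_5(1) = v_5(num) − v_5(den) = 0; compare against these criteria.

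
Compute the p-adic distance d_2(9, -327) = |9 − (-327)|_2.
d_2(9, -327) = 1/16

Step 1 — x − y = 9 − (-327) = 336. Step 2 — v_2(336) = 4 (factor: 336 = (2^4 · 21); the sign does not affect v_p). Step 3 — |x − y|_2 = 2^{-4} = 1/16.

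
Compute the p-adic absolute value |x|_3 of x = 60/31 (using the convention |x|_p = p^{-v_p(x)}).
|60/31|_3 = 1/3

Step 1 — compute v_3(x) by factoring powers of 3 out of the numerator and denominator: v_3(60/31) = 1. Step 2 — apply |x|_p = p^{-v_p(x)} = 3^{-1} = 1/3.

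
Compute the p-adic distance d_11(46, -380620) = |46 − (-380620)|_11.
d_11(46, -380620) = 1/14641

Step 1 — x − y = 46 − (-380620) = 380666. Step 2 — v_11(380666) = 4 (factor: 380666 = (11^4 · 26); the sign does not affect v_p). Step 3 — |x − y|_11 = 11^{-4} = 1/14641.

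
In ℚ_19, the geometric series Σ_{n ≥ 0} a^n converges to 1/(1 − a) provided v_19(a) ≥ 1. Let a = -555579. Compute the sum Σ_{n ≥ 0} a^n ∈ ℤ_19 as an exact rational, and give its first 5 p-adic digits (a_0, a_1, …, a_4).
Σ a^n = 1/(1 − a) = 1/555580;  first 5 digits = (1, 0, 0, 14, 14)

v_19(a) = 3 ≥ 1, so the series converges in ℤ_19 to 1/(1 − a) = 1/(1 − (-555579)) = 1/555580. Expand this rational in ℤ_19: compute digits iteratively via d_i = x_i mod 19, x_{i+1} = (x_i − d_i)/19. The first 5 digits are (1, 0, 0, 14, 14).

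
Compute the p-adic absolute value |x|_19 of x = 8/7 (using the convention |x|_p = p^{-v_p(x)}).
|8/7|_19 = 1

Step 1 — compute v_19(x) by factoring powers of 19 out of the numerator and denominator: v_19(8/7) = 0. Step 2 — apply |x|_p = p^{-v_p(x)} = 19^{0} = 1.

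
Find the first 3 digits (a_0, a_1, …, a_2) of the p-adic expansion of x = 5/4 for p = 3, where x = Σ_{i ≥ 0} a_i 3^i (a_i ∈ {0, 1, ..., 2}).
(a_0, …, a_2) = (2, 2, 0)

v_3(5/4) = 0 (numerator and denominator both coprime to 3), so x ∈ ℤ_3^×. Compute digits iteratively via a_i = x_i mod 3, x_{i+1} = (x_i − a_i)/3, with x_0 = x:
  x_0 = 5/4;  a_0 = 2;  x_1 = (x_0 − 2)/3 = -1/4
  x_1 = -1/4;  a_1 = 2;  x_2 = (x_1 − 2)/3 = -3/4
  x_2 = -3/4;  a_2 = 0;  x_3 = (x_2 − 0)/3 = -1/4
Digits: (2, 2, 0).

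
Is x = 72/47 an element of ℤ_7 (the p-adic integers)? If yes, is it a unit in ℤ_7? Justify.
x ∈ ℤ_7^× (unit); v_7(x) = 0

ℤ_7 = {x ∈ ℚ_7 : v_7(x) ≥ 0} and ℤ_7^× = {x ∈ ℤ_7 : v_7(x) = 0}. Here v_7(72/47) = v_7(num) − v_7(den) = 0; compare against these criteria.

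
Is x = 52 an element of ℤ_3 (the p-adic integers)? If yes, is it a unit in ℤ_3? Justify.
x ∈ ℤ_3^× (unit); v_3(x) = 0

ℤ_3 = {x ∈ ℚ_3 : v_3(x) ≥ 0} and ℤ_3^× = {x ∈ ℤ_3 : v_3(x) = 0}. Here v_3(52) = v_3(num) − v_3(den) = 0; compare against these criteria.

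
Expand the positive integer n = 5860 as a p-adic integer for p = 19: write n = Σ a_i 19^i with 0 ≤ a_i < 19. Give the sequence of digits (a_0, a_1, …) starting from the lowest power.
(a_0, a_1, …) = (8, 4, 16)

Repeated division by 19 gives the digits low-to-high: 5860 = 8 + 4·19^1 + 16·19^2. Digit sequence: (8, 4, 16).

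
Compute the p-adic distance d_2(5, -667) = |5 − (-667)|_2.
d_2(5, -667) = 1/32

Step 1 — x − y = 5 − (-667) = 672. Step 2 — v_2(672) = 5 (factor: 672 = (2^5 · 21); the sign does not affect v_p). Step 3 — |x − y|_2 = 2^{-5} = 1/32.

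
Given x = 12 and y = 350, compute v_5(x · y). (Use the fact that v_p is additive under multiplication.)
v_5(4200) = 2

v_p(x) = 0 (factor: 12 = 5^0 · 12); v_p(y) = 2 (factor: 350 = 5^2 · 14). Additivity: v_p(xy) = v_p(x) + v_p(y) = 0 + 2 = 2. (Direct check: xy = 4200 = 5^2 · (168).)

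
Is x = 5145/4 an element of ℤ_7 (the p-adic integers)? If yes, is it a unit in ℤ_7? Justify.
x ∈ ℤ_7 but not a unit; v_7(x) = 3 > 0

ℤ_7 = {x ∈ ℚ_7 : v_7(x) ≥ 0} and ℤ_7^× = {x ∈ ℤ_7 : v_7(x) = 0}. Here v_7(5145/4) = v_7(num) − v_7(den) = 3; compare against these criteria.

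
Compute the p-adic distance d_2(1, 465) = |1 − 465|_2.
d_2(1, 465) = 1/16

Step 1 — x − y = 1 − 465 = -464. Step 2 — v_2(-464) = 4 (factor: -464 = −(2^4 · 29); the sign does not affect v_p). Step 3 — |x − y|_2 = 2^{-4} = 1/16.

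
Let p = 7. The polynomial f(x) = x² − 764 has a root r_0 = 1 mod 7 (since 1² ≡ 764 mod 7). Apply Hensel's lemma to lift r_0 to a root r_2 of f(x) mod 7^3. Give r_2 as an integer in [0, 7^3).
r_2 = 113 (mod 343)

Hensel's recurrence: r_{i+1} = r_i − f(r_i)·(f′(r_i))^{-1} mod 7^{i+2}, with f′(x) = 2x. Iterate:
  r_0 = 1 (mod 7)
  r_1 = 15 (mod 49)
  r_2 = 113 (mod 343)
Final: r_2 = 113, and one checks f(r_2) ≡ 0 mod 7^3.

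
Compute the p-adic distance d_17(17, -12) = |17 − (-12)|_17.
d_17(17, -12) = 1

Step 1 — x − y = 17 − (-12) = 29. Step 2 — v_17(29) = 0 (factor: 29 = (17^0 · 29); the sign does not affect v_p). Step 3 — |x − y|_17 = 17^{0} = 1.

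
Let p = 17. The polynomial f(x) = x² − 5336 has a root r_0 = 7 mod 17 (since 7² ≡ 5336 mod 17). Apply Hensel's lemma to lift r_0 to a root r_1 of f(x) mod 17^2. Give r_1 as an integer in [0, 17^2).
r_1 = 75 (mod 289)

Hensel's recurrence: r_{i+1} = r_i − f(r_i)·(f′(r_i))^{-1} mod 17^{i+2}, with f′(x) = 2x. Iterate:
  r_0 = 7 (mod 17)
  r_1 = 75 (mod 289)
Final: r_1 = 75, and one checks f(r_1) ≡ 0 mod 17^2.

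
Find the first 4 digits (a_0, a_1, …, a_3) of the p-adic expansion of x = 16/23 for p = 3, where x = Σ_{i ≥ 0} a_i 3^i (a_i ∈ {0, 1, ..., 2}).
(a_0, …, a_3) = (2, 1, 2, 1)

v_3(16/23) = 0 (numerator and denominator both coprime to 3), so x ∈ ℤ_3^×. Compute digits iteratively via a_i = x_i mod 3, x_{i+1} = (x_i − a_i)/3, with x_0 = x:
  x_0 = 16/23;  a_0 = 2;  x_1 = (x_0 − 2)/3 = -10/23
  x_1 = -10/23;  a_1 = 1;  x_2 = (x_1 − 1)/3 = -11/23
  x_2 = -11/23;  a_2 = 2;  x_3 = (x_2 − 2)/3 = -19/23
  x_3 = -19/23;  a_3 = 1;  x_4 = (x_3 − 1)/3 = -14/23
Digits: (2, 1, 2, 1).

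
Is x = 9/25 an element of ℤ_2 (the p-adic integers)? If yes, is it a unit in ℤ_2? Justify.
x ∈ ℤ_2^× (unit); v_2(x) = 0

ℤ_2 = {x ∈ ℚ_2 : v_2(x) ≥ 0} and ℤ_2^× = {x ∈ ℤ_2 : v_2(x) = 0}. Here v_2(9/25) = v_2(num) − v_2(den) = 0; compare against these criteria.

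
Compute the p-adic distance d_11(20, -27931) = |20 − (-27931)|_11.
d_11(20, -27931) = 1/1331

Step 1 — x − y = 20 − (-27931) = 27951. Step 2 — v_11(27951) = 3 (factor: 27951 = (11^3 · 21); the sign does not affect v_p). Step 3 — |x − y|_11 = 11^{-3} = 1/1331.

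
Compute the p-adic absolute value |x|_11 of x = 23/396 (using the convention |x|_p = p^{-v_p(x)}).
|23/396|_11 = 11

Step 1 — compute v_11(x) by factoring powers of 11 out of the numerator and denominator: v_11(23/396) = -1. Step 2 — apply |x|_p = p^{-v_p(x)} = 11^{1} = 11.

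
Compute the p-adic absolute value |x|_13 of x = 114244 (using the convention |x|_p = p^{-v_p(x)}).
|114244|_13 = 1/28561

Step 1 — compute v_13(x) by factoring powers of 13 out of the numerator and denominator: v_13(114244) = 4. Step 2 — apply |x|_p = p^{-v_p(x)} = 13^{-4} = 1/28561.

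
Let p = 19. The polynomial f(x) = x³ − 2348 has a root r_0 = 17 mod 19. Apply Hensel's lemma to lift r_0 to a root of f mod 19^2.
r_1 = 74 (mod 361)

Hensel: r_{i+1} = r_i − f(r_i)/f′(r_i) mod 19^{i+2}, where f′(x) = 3x². Iterate:
  r_0 = 17 (mod 19)
  r_1 = 74 (mod 361)
Final: r = 74 with f(r) ≡ 0 mod 19^2.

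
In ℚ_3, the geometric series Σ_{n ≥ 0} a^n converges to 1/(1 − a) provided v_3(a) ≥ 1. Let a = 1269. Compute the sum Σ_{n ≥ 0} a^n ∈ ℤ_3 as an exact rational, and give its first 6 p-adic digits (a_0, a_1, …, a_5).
Σ a^n = 1/(1 − a) = -1/1268;  first 6 digits = (1, 0, 0, 2, 0, 2)

v_3(a) = 3 ≥ 1, so the series converges in ℤ_3 to 1/(1 − a) = 1/(1 − 1269) = -1/1268. Expand this rational in ℤ_3: compute digits iteratively via d_i = x_i mod 3, x_{i+1} = (x_i − d_i)/3. The first 6 digits are (1, 0, 0, 2, 0, 2).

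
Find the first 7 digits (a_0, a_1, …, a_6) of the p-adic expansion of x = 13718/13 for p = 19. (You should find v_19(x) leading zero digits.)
(a_0, …, a_6) = (0, 0, 0, 6, 7, 4, 10)

v_19(13718/13) = 3, so a_0 = ... = a_2 = 0. Factor out: x = 19^3 · u with u = 2/13 a unit in ℤ_19. Expand u iteratively via a_{v+i} = u_i mod 19, u_{i+1} = (u_i − a_{v+i})/19:
  u_0 = 2/13;  a_3 = 6;  u_1 = (u_0 − 6)/19 = -4/13
  u_1 = -4/13;  a_4 = 7;  u_2 = (u_1 − 7)/19 = -5/13
  u_2 = -5/13;  a_5 = 4;  u_3 = (u_2 − 4)/19 = -3/13
  u_3 = -3/13;  a_6 = 10;  u_4 = (u_3 − 10)/19 = -7/13
Digits: (0, 0, 0, 6, 7, 4, 10).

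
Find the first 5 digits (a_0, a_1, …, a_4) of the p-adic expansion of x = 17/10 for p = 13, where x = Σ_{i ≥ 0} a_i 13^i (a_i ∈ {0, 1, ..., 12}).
(a_0, …, a_4) = (3, 9, 11, 3, 1)

v_13(17/10) = 0 (numerator and denominator both coprime to 13), so x ∈ ℤ_13^×. Compute digits iteratively via a_i = x_i mod 13, x_{i+1} = (x_i − a_i)/13, with x_0 = x:
  x_0 = 17/10;  a_0 = 3;  x_1 = (x_0 − 3)/13 = -1/10
  x_1 = -1/10;  a_1 = 9;  x_2 = (x_1 − 9)/13 = -7/10
  x_2 = -7/10;  a_2 = 11;  x_3 = (x_2 − 11)/13 = -9/10
  x_3 = -9/10;  a_3 = 3;  x_4 = (x_3 − 3)/13 = -3/10
  x_4 = -3/10;  a_4 = 1;  x_5 = (x_4 − 1)/13 = -1/10
Digits: (3, 9, 11, 3, 1).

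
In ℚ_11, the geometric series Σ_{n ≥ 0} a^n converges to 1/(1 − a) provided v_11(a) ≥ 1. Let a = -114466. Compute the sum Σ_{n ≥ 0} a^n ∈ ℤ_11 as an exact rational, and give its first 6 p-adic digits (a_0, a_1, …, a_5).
Σ a^n = 1/(1 − a) = 1/114467;  first 6 digits = (1, 0, 0, 2, 3, 10)

v_11(a) = 3 ≥ 1, so the series converges in ℤ_11 to 1/(1 − a) = 1/(1 − (-114466)) = 1/114467. Expand this rational in ℤ_11: compute digits iteratively via d_i = x_i mod 11, x_{i+1} = (x_i − d_i)/11. The first 6 digits are (1, 0, 0, 2, 3, 10).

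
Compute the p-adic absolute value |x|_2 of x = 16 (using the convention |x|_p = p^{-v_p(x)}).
|16|_2 = 1/16

Step 1 — compute v_2(x) by factoring powers of 2 out of the numerator and denominator: v_2(16) = 4. Step 2 — apply |x|_p = p^{-v_p(x)} = 2^{-4} = 1/16.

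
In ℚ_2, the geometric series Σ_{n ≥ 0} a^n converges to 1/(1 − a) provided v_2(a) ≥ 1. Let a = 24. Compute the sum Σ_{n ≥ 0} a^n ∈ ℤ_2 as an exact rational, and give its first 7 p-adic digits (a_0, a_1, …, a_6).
Σ a^n = 1/(1 − a) = -1/23;  first 7 digits = (1, 0, 0, 1, 1, 0, 1)

v_2(a) = 3 ≥ 1, so the series converges in ℤ_2 to 1/(1 − a) = 1/(1 − 24) = -1/23. Expand this rational in ℤ_2: compute digits iteratively via d_i = x_i mod 2, x_{i+1} = (x_i − d_i)/2. The first 7 digits are (1, 0, 0, 1, 1, 0, 1).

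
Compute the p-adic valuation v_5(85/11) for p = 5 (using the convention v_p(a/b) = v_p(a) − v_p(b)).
v_5(85/11) = 1

Factor powers of 5 from the numerator and denominator of the reduced fraction: 85 = 5^1 · 17 and 11 = 5^0 · 11. Apply v_p(a/b) = v_p(a) − v_p(b): v_5(85/11) = 1 − 0 = 1.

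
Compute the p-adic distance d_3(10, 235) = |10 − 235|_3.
d_3(10, 235) = 1/9

Step 1 — x − y = 10 − 235 = -225. Step 2 — v_3(-225) = 2 (factor: -225 = −(3^2 · 25); the sign does not affect v_p). Step 3 — |x − y|_3 = 3^{-2} = 1/9.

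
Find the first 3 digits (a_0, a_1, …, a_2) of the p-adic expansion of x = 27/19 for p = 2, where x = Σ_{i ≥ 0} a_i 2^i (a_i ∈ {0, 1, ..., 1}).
(a_0, …, a_2) = (1, 0, 0)

v_2(27/19) = 0 (numerator and denominator both coprime to 2), so x ∈ ℤ_2^×. Compute digits iteratively via a_i = x_i mod 2, x_{i+1} = (x_i − a_i)/2, with x_0 = x:
  x_0 = 27/19;  a_0 = 1;  x_1 = (x_0 − 1)/2 = 4/19
  x_1 = 4/19;  a_1 = 0;  x_2 = (x_1 − 0)/2 = 2/19
  x_2 = 2/19;  a_2 = 0;  x_3 = (x_2 − 0)/2 = 1/19
Digits: (1, 0, 0).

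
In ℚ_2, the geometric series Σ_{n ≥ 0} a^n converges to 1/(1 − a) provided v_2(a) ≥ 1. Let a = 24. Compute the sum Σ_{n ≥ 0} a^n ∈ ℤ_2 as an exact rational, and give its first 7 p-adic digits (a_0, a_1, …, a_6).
Σ a^n = 1/(1 − a) = -1/23;  first 7 digits = (1, 0, 0, 1, 1, 0, 1)

v_2(a) = 3 ≥ 1, so the series converges in ℤ_2 to 1/(1 − a) = 1/(1 − 24) = -1/23. Expand this rational in ℤ_2: compute digits iteratively via d_i = x_i mod 2, x_{i+1} = (x_i − d_i)/2. The first 7 digits are (1, 0, 0, 1, 1, 0, 1).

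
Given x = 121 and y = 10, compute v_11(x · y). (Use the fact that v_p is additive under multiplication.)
v_11(1210) = 2

v_p(x) = 2 (factor: 121 = 11^2 · 1); v_p(y) = 0 (factor: 10 = 11^0 · 10). Additivity: v_p(xy) = v_p(x) + v_p(y) = 2 + 0 = 2. (Direct check: xy = 1210 = 11^2 · (10).)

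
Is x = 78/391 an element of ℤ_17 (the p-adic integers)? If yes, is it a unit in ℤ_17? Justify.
x ∉ ℤ_17 (v_17(x) = -1 < 0)

ℤ_17 = {x ∈ ℚ_17 : v_17(x) ≥ 0} and ℤ_17^× = {x ∈ ℤ_17 : v_17(x) = 0}. Here v_17(78/391) = v_17(num) − v_17(den) = -1; compare against these criteria.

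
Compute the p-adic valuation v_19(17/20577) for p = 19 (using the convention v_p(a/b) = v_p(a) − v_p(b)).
v_19(17/20577) = -3

Factor powers of 19 from the numerator and denominator of the reduced fraction: 17 = 19^0 · 17 and 20577 = 19^3 · 3. Apply v_p(a/b) = v_p(a) − v_p(b): v_19(17/20577) = 0 − 3 = -3.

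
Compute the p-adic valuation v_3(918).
v_3(918) = 3

v_3(n) is the largest exponent k such that 3^k divides n. Factor out: 918 = 3^3 · 34. (Sign doesn't affect v_p.) So v_3(918) = 3.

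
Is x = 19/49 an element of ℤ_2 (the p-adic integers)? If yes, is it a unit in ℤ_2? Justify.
x ∈ ℤ_2^× (unit); v_2(x) = 0

ℤ_2 = {x ∈ ℚ_2 : v_2(x) ≥ 0} and ℤ_2^× = {x ∈ ℤ_2 : v_2(x) = 0}. Here v_2(19/49) = v_2(num) − v_2(den) = 0; compare against these criteria.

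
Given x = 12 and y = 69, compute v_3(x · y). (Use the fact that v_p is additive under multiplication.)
v_3(828) = 2

v_p(x) = 1 (factor: 12 = 3^1 · 4); v_p(y) = 1 (factor: 69 = 3^1 · 23). Additivity: v_p(xy) = v_p(x) + v_p(y) = 1 + 1 = 2. (Direct check: xy = 828 = 3^2 · (92).)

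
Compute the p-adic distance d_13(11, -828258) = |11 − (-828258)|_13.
d_13(11, -828258) = 1/28561

Step 1 — x − y = 11 − (-828258) = 828269. Step 2 — v_13(828269) = 4 (factor: 828269 = (13^4 · 29); the sign does not affect v_p). Step 3 — |x − y|_13 = 13^{-4} = 1/28561.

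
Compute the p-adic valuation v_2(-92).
v_2(-92) = 2

v_2(n) is the largest exponent k such that 2^k divides n. Factor out: -92 = -2^2 · 23. (Sign doesn't affect v_p.) So v_2(-92) = 2.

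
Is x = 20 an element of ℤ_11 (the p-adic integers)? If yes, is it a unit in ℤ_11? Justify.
x ∈ ℤ_11^× (unit); v_11(x) = 0

ℤ_11 = {x ∈ ℚ_11 : v_11(x) ≥ 0} and ℤ_11^× = {x ∈ ℤ_11 : v_11(x) = 0}. Here v_11(20) = v_11(num) − v_11(den) = 0; compare against these criteria.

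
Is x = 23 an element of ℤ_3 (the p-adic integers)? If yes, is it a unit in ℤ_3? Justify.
x ∈ ℤ_3^× (unit); v_3(x) = 0

ℤ_3 = {x ∈ ℚ_3 : v_3(x) ≥ 0} and ℤ_3^× = {x ∈ ℤ_3 : v_3(x) = 0}. Here v_3(23) = v_3(num) − v_3(den) = 0; compare against these criteria.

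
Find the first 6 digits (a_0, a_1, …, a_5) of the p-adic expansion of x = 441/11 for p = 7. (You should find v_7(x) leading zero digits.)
(a_0, …, a_5) = (0, 0, 4, 4, 0, 5)

v_7(441/11) = 2, so a_0 = ... = a_1 = 0. Factor out: x = 7^2 · u with u = 9/11 a unit in ℤ_7. Expand u iteratively via a_{v+i} = u_i mod 7, u_{i+1} = (u_i − a_{v+i})/7:
  u_0 = 9/11;  a_2 = 4;  u_1 = (u_0 − 4)/7 = -5/11
  u_1 = -5/11;  a_3 = 4;  u_2 = (u_1 − 4)/7 = -7/11
  u_2 = -7/11;  a_4 = 0;  u_3 = (u_2 − 0)/7 = -1/11
  u_3 = -1/11;  a_5 = 5;  u_4 = (u_3 − 5)/7 = -8/11
Digits: (0, 0, 4, 4, 0, 5).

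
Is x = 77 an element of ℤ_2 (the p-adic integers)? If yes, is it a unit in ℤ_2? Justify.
x ∈ ℤ_2^× (unit); v_2(x) = 0

ℤ_2 = {x ∈ ℚ_2 : v_2(x) ≥ 0} and ℤ_2^× = {x ∈ ℤ_2 : v_2(x) = 0}. Here v_2(77) = v_2(num) − v_2(den) = 0; compare against these criteria.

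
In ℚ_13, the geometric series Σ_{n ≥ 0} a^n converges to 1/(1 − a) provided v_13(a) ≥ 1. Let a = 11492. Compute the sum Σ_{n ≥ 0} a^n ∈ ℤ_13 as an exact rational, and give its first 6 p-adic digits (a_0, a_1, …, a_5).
Σ a^n = 1/(1 − a) = -1/11491;  first 6 digits = (1, 0, 3, 5, 9, 4)

v_13(a) = 2 ≥ 1, so the series converges in ℤ_13 to 1/(1 − a) = 1/(1 − 11492) = -1/11491. Expand this rational in ℤ_13: compute digits iteratively via d_i = x_i mod 13, x_{i+1} = (x_i − d_i)/13. The first 6 digits are (1, 0, 3, 5, 9, 4).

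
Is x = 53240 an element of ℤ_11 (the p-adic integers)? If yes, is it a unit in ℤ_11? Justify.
x ∈ ℤ_11 but not a unit; v_11(x) = 3 > 0

ℤ_11 = {x ∈ ℚ_11 : v_11(x) ≥ 0} and ℤ_11^× = {x ∈ ℤ_11 : v_11(x) = 0}. Here v_11(53240) = v_11(num) − v_11(den) = 3; compare against these criteria.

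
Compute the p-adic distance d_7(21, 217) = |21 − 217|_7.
d_7(21, 217) = 1/49

Step 1 — x − y = 21 − 217 = -196. Step 2 — v_7(-196) = 2 (factor: -196 = −(7^2 · 4); the sign does not affect v_p). Step 3 — |x − y|_7 = 7^{-2} = 1/49.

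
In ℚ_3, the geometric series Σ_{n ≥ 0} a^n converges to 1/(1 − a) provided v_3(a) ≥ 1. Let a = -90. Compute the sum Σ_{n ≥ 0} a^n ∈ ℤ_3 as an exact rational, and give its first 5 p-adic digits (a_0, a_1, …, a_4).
Σ a^n = 1/(1 − a) = 1/91;  first 5 digits = (1, 0, 2, 2, 2)

v_3(a) = 2 ≥ 1, so the series converges in ℤ_3 to 1/(1 − a) = 1/(1 − (-90)) = 1/91. Expand this rational in ℤ_3: compute digits iteratively via d_i = x_i mod 3, x_{i+1} = (x_i − d_i)/3. The first 5 digits are (1, 0, 2, 2, 2).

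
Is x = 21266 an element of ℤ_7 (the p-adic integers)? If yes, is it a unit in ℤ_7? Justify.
x ∈ ℤ_7 but not a unit; v_7(x) = 3 > 0

ℤ_7 = {x ∈ ℚ_7 : v_7(x) ≥ 0} and ℤ_7^× = {x ∈ ℤ_7 : v_7(x) = 0}. Here v_7(21266) = v_7(num) − v_7(den) = 3; compare against these criteria.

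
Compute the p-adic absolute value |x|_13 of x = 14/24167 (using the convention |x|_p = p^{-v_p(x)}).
|14/24167|_13 = 2197

Step 1 — compute v_13(x) by factoring powers of 13 out of the numerator and denominator: v_13(14/24167) = -3. Step 2 — apply |x|_p = p^{-v_p(x)} = 13^{3} = 2197.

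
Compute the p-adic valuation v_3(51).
v_3(51) = 1

v_3(n) is the largest exponent k such that 3^k divides n. Factor out: 51 = 3^1 · 17. (Sign doesn't affect v_p.) So v_3(51) = 1.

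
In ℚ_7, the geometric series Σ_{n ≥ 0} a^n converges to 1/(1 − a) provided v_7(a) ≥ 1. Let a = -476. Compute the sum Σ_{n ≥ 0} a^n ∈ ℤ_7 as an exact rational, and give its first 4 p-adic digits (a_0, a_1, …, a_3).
Σ a^n = 1/(1 − a) = 1/477;  first 4 digits = (1, 2, 1, 2)

v_7(a) = 1 ≥ 1, so the series converges in ℤ_7 to 1/(1 − a) = 1/(1 − (-476)) = 1/477. Expand this rational in ℤ_7: compute digits iteratively via d_i = x_i mod 7, x_{i+1} = (x_i − d_i)/7. The first 4 digits are (1, 2, 1, 2).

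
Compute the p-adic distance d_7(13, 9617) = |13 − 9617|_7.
d_7(13, 9617) = 1/2401

Step 1 — x − y = 13 − 9617 = -9604. Step 2 — v_7(-9604) = 4 (factor: -9604 = −(7^4 · 4); the sign does not affect v_p). Step 3 — |x − y|_7 = 7^{-4} = 1/2401.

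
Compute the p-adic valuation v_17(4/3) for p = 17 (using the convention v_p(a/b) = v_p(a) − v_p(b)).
v_17(4/3) = 0

Factor powers of 17 from the numerator and denominator of the reduced fraction: 4 = 17^0 · 4 and 3 = 17^0 · 3. Apply v_p(a/b) = v_p(a) − v_p(b): v_17(4/3) = 0 − 0 = 0.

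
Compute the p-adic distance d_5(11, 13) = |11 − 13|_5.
d_5(11, 13) = 1

Step 1 — x − y = 11 − 13 = -2. Step 2 — v_5(-2) = 0 (factor: -2 = −(5^0 · 2); the sign does not affect v_p). Step 3 — |x − y|_5 = 5^{0} = 1.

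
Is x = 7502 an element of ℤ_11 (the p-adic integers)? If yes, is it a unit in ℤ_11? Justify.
x ∈ ℤ_11 but not a unit; v_11(x) = 2 > 0

ℤ_11 = {x ∈ ℚ_11 : v_11(x) ≥ 0} and ℤ_11^× = {x ∈ ℤ_11 : v_11(x) = 0}. Here v_11(7502) = v_11(num) − v_11(den) = 2; compare against these criteria.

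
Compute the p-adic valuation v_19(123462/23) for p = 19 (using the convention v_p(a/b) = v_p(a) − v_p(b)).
v_19(123462/23) = 3

Factor powers of 19 from the numerator and denominator of the reduced fraction: 123462 = 19^3 · 18 and 23 = 19^0 · 23. Apply v_p(a/b) = v_p(a) − v_p(b): v_19(123462/23) = 3 − 0 = 3.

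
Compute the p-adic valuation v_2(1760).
v_2(1760) = 5

v_2(n) is the largest exponent k such that 2^k divides n. Factor out: 1760 = 2^5 · 55. (Sign doesn't affect v_p.) So v_2(1760) = 5.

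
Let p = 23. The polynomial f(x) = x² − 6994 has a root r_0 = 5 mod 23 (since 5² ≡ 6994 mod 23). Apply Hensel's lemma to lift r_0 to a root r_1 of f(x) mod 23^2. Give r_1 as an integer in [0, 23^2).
r_1 = 120 (mod 529)

Hensel's recurrence: r_{i+1} = r_i − f(r_i)·(f′(r_i))^{-1} mod 23^{i+2}, with f′(x) = 2x. Iterate:
  r_0 = 5 (mod 23)
  r_1 = 120 (mod 529)
Final: r_1 = 120, and one checks f(r_1) ≡ 0 mod 23^2.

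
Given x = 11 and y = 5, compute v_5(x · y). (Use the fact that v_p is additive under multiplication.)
v_5(55) = 1

v_p(x) = 0 (factor: 11 = 5^0 · 11); v_p(y) = 1 (factor: 5 = 5^1 · 1). Additivity: v_p(xy) = v_p(x) + v_p(y) = 0 + 1 = 1. (Direct check: xy = 55 = 5^1 · (11).)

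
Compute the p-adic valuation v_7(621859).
v_7(621859) = 5

v_7(n) is the largest exponent k such that 7^k divides n. Factor out: 621859 = 7^5 · 37. (Sign doesn't affect v_p.) So v_7(621859) = 5.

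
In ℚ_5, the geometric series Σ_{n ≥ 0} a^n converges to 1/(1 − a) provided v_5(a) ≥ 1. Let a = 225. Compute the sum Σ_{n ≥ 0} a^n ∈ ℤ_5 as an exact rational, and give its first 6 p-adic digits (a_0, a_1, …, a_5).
Σ a^n = 1/(1 − a) = -1/224;  first 6 digits = (1, 0, 4, 1, 1, 1)

v_5(a) = 2 ≥ 1, so the series converges in ℤ_5 to 1/(1 − a) = 1/(1 − 225) = -1/224. Expand this rational in ℤ_5: compute digits iteratively via d_i = x_i mod 5, x_{i+1} = (x_i − d_i)/5. The first 6 digits are (1, 0, 4, 1, 1, 1).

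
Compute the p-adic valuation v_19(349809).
v_19(349809) = 3

v_19(n) is the largest exponent k such that 19^k divides n. Factor out: 349809 = 19^3 · 51. (Sign doesn't affect v_p.) So v_19(349809) = 3.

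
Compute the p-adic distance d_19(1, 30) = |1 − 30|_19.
d_19(1, 30) = 1

Step 1 — x − y = 1 − 30 = -29. Step 2 — v_19(-29) = 0 (factor: -29 = −(19^0 · 29); the sign does not affect v_p). Step 3 — |x − y|_19 = 19^{0} = 1.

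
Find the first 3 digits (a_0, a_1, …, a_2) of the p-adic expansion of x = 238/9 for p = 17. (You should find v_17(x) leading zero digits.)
(a_0, …, a_2) = (0, 11, 7)

v_17(238/9) = 1, so a_0 = ... = a_0 = 0. Factor out: x = 17^1 · u with u = 14/9 a unit in ℤ_17. Expand u iteratively via a_{v+i} = u_i mod 17, u_{i+1} = (u_i − a_{v+i})/17:
  u_0 = 14/9;  a_1 = 11;  u_1 = (u_0 − 11)/17 = -5/9
  u_1 = -5/9;  a_2 = 7;  u_2 = (u_1 − 7)/17 = -4/9
Digits: (0, 11, 7).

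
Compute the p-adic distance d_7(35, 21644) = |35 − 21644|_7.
d_7(35, 21644) = 1/2401

Step 1 — x − y = 35 − 21644 = -21609. Step 2 — v_7(-21609) = 4 (factor: -21609 = −(7^4 · 9); the sign does not affect v_p). Step 3 — |x − y|_7 = 7^{-4} = 1/2401.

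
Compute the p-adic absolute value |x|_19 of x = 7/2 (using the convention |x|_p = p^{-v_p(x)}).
|7/2|_19 = 1

Step 1 — compute v_19(x) by factoring powers of 19 out of the numerator and denominator: v_19(7/2) = 0. Step 2 — apply |x|_p = p^{-v_p(x)} = 19^{0} = 1.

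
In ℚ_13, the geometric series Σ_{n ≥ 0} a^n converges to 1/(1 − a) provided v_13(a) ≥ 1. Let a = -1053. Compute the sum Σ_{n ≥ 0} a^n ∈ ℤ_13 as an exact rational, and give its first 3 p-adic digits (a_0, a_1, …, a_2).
Σ a^n = 1/(1 − a) = 1/1054;  first 3 digits = (1, 10, 2)

v_13(a) = 1 ≥ 1, so the series converges in ℤ_13 to 1/(1 − a) = 1/(1 − (-1053)) = 1/1054. Expand this rational in ℤ_13: compute digits iteratively via d_i = x_i mod 13, x_{i+1} = (x_i − d_i)/13. The first 3 digits are (1, 10, 2).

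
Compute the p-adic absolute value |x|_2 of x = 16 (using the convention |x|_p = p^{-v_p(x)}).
|16|_2 = 1/16

Step 1 — compute v_2(x) by factoring powers of 2 out of the numerator and denominator: v_2(16) = 4. Step 2 — apply |x|_p = p^{-v_p(x)} = 2^{-4} = 1/16.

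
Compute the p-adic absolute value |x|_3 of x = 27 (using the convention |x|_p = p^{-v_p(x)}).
|27|_3 = 1/27

Step 1 — compute v_3(x) by factoring powers of 3 out of the numerator and denominator: v_3(27) = 3. Step 2 — apply |x|_p = p^{-v_p(x)} = 3^{-3} = 1/27.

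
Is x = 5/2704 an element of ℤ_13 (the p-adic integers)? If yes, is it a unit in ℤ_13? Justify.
x ∉ ℤ_13 (v_13(x) = -2 < 0)

ℤ_13 = {x ∈ ℚ_13 : v_13(x) ≥ 0} and ℤ_13^× = {x ∈ ℤ_13 : v_13(x) = 0}. Here v_13(5/2704) = v_13(num) − v_13(den) = -2; compare against these criteria.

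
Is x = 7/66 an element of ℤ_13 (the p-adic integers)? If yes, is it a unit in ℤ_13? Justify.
x ∈ ℤ_13^× (unit); v_13(x) = 0

ℤ_13 = {x ∈ ℚ_13 : v_13(x) ≥ 0} and ℤ_13^× = {x ∈ ℤ_13 : v_13(x) = 0}. Here v_13(7/66) = v_13(num) − v_13(den) = 0; compare against these criteria.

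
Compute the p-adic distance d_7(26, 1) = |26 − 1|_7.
d_7(26, 1) = 1

Step 1 — x − y = 26 − 1 = 25. Step 2 — v_7(25) = 0 (factor: 25 = (7^0 · 25); the sign does not affect v_p). Step 3 — |x − y|_7 = 7^{0} = 1.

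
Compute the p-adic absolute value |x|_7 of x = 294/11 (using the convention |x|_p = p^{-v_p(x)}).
|294/11|_7 = 1/49

Step 1 — compute v_7(x) by factoring powers of 7 out of the numerator and denominator: v_7(294/11) = 2. Step 2 — apply |x|_p = p^{-v_p(x)} = 7^{-2} = 1/49.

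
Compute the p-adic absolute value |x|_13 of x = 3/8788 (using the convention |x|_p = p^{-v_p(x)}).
|3/8788|_13 = 2197

Step 1 — compute v_13(x) by factoring powers of 13 out of the numerator and denominator: v_13(3/8788) = -3. Step 2 — apply |x|_p = p^{-v_p(x)} = 13^{3} = 2197.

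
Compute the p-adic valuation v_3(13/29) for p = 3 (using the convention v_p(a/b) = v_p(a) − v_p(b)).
v_3(13/29) = 0

Factor powers of 3 from the numerator and denominator of the reduced fraction: 13 = 3^0 · 13 and 29 = 3^0 · 29. Apply v_p(a/b) = v_p(a) − v_p(b): v_3(13/29) = 0 − 0 = 0.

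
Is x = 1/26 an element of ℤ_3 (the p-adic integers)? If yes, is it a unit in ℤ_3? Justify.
x ∈ ℤ_3^× (unit); v_3(x) = 0

ℤ_3 = {x ∈ ℚ_3 : v_3(x) ≥ 0} and ℤ_3^× = {x ∈ ℤ_3 : v_3(x) = 0}. Here v_3(1/26) = v_3(num) − v_3(den) = 0; compare against these criteria.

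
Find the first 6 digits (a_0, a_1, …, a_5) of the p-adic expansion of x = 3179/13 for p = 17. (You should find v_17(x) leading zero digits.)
(a_0, …, a_5) = (0, 0, 10, 6, 14, 7)

v_17(3179/13) = 2, so a_0 = ... = a_1 = 0. Factor out: x = 17^2 · u with u = 11/13 a unit in ℤ_17. Expand u iteratively via a_{v+i} = u_i mod 17, u_{i+1} = (u_i − a_{v+i})/17:
  u_0 = 11/13;  a_2 = 10;  u_1 = (u_0 − 10)/17 = -7/13
  u_1 = -7/13;  a_3 = 6;  u_2 = (u_1 − 6)/17 = -5/13
  u_2 = -5/13;  a_4 = 14;  u_3 = (u_2 − 14)/17 = -11/13
  u_3 = -11/13;  a_5 = 7;  u_4 = (u_3 − 7)/17 = -6/13
Digits: (0, 0, 10, 6, 14, 7).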